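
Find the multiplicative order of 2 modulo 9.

6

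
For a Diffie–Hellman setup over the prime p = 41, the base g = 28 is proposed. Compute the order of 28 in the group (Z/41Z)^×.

By Lagrange's theorem, ord_41(28) divides φ(41) = 41 − 1 = 40 = 2^3 · 5.
Divisors of 40: 1, 2, 4, 5, 8, 10, 20, 40.
Compute 28^d (mod 41) for the divisors d until we hit 1:
28^1 ≡ 28 (mod 41)
28^2 ≡ 5 (mod 41)
28^4 ≡ 25 (mod 41)
28^5 ≡ 3 (mod 41)
28^8 ≡ 10 (mod 41)
28^10 ≡ 9 (mod 41)
28^20 ≡ 40 (mod 41)
28^40 ≡ 1 (mod 41) ✓
So ord_41(28) = 40.

40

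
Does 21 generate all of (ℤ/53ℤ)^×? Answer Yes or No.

Yes

φ(53) = 53 − 1 = 52 = 2^2 · 13.
21 is a primitive root mod 53 iff 21^(φ(53)/q) ≢ 1 for every prime q | φ(53), i.e. q ∈ {2, 13}.
21^26 ≡ 52 (mod 53)  [q = 2: ≢ 1 ✓]
21^4 ≡ 24 (mod 53)  [q = 13: ≢ 1 ✓]
Every test exponent gives a nontrivial residue, hence 21 generates the full group.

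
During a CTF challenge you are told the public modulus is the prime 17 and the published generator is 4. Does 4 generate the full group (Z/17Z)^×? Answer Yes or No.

No

φ(17) = 17 − 1 = 16 = 2^4.
4 is a primitive root mod 17 iff 4^(φ(17)/q) ≢ 1 for every prime q | φ(17), i.e. q ∈ {2}.
4^8 ≡ 1 (mod 17)  [q = 2: ≡ 1 ✗]
Since 4^8 ≡ 1, the order of 4 divides 8 < 16, so 4 is not a primitive root.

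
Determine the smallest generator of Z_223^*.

φ(223) = 223 − 1 = 222 = 2 · 3 · 37.
Test candidates g = 2, 3, … against the prime factors q ∈ {2, 3, 37} of φ(223): g is a generator iff g^(222/q) ≢ 1 for every such q.
g = 2: 2^111 ≡ 1 — hits 1, so not a primitive root.
g = 3: 3^111 ≡ 222; 3^74 ≡ 183; 3^6 ≡ 60 — none is 1, so 3 is a primitive root.
Hence the least primitive root of 223 is 3.

3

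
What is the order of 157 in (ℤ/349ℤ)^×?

174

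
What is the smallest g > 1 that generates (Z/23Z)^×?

5

φ(23) = 23 − 1 = 22 = 2 · 11.
Test candidates g = 2, 3, … against the prime factors q ∈ {2, 11} of φ(23): g is a generator iff g^(22/q) ≢ 1 for every such q.
g = 2: 2^11 ≡ 1 — hits 1, so not a primitive root.
g = 3: 3^11 ≡ 1 — hits 1, so not a primitive root.
g = 4: 4^11 ≡ 1 — hits 1, so not a primitive root.
g = 5: 5^11 ≡ 22; 5^2 ≡ 2 — none is 1, so 5 is a primitive root.
The smallest primitive root modulo 23 is 5.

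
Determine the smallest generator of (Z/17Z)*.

3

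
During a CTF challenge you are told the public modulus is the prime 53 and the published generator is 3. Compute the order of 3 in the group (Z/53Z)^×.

The order of 3 must divide φ(53) = 53 − 1 = 52 = 2^2 · 13.
Divisors of 52: 1, 2, 4, 13, 26, 52.
Check 3^d mod 53 for each divisor in increasing order:
3^1 ≡ 3 (mod 53)
3^2 ≡ 9 (mod 53)
3^4 ≡ 28 (mod 53)
3^13 ≡ 30 (mod 53)
3^26 ≡ 52 (mod 53)
3^52 ≡ 1 (mod 53) ✓
So ord_53(3) = 52.

52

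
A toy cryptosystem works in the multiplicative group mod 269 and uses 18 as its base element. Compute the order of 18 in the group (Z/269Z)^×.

268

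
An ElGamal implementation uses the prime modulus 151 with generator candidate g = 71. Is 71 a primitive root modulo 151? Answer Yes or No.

Yes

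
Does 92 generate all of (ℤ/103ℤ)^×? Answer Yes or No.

φ(103) = 103 − 1 = 102 = 2 · 3 · 17.
92 is a primitive root mod 103 iff 92^(φ(103)/q) ≢ 1 for every prime q | φ(103), i.e. q ∈ {2, 3, 17}.
92^51 ≡ 1 (mod 103)  [q = 2: ≡ 1 ✗]
92^34 ≡ 56 (mod 103)  [q = 3: ≢ 1 ✓]
92^6 ≡ 64 (mod 103)  [q = 17: ≢ 1 ✓]
Since 92^51 ≡ 1, the order of 92 divides 51 < 102, so 92 is not a primitive root.

No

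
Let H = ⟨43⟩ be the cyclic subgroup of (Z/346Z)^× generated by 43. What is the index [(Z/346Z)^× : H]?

4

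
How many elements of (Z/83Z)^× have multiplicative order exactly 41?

φ(83) = 83 − 1 = 82 = 2 · 41.
(Z/83Z)^× is cyclic (|G| = 82); a cyclic group of order m has exactly φ(d) elements of each order d | m, and none otherwise.
41 | 82, and φ(41) = 41 − 1 = 40.

40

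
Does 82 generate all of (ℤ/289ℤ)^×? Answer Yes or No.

φ(289) = φ(17^2) = 17·(17−1) = 272 = 2^4 · 17.
Test 82^(272/q) mod 289 for each prime factor q of 272:
82^136 ≡ 288 (mod 289)  [q = 2: ≢ 1 ✓]
82^16 ≡ 103 (mod 289)  [q = 17: ≢ 1 ✓]
All checks pass, so 82 has order 272 and is a primitive root modulo 289.

Yes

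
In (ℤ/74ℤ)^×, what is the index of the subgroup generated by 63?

12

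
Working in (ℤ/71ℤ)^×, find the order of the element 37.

The order of 37 must divide φ(71) = 71 − 1 = 70 = 2 · 5 · 7.
Divisors of 70: 1, 2, 5, 7, 10, 14, 35, 70.
Test each divisor d:
37^1 ≡ 37
37^2 ≡ 20
37^5 ≡ 32
37^7 ≡ 1
Therefore the multiplicative order of 37 modulo 71 is 7.

7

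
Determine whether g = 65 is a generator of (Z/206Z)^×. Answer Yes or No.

Yes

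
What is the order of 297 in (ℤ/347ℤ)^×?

Since 297 ∈ (Z/347Z)^×, its order divides φ(347) = 347 − 1 = 346 = 2 · 173.
Divisors of 346: 1, 2, 173, 346.
Test each divisor d:
297^1 ≡ 297 (mod 347)
297^2 ≡ 71 (mod 347)
297^173 ≡ 1 (mod 347) ✓
Hence ord(297) = 173.

173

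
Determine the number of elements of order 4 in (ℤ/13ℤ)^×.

2

φ(13) = 13 − 1 = 12 = 2^2 · 3.
(Z/13Z)^× is cyclic (|G| = 12); a cyclic group of order m has exactly φ(d) elements of each order d | m, and none otherwise.
4 = 2^2 divides 12, and φ(4) = 2.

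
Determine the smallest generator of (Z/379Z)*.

φ(379) = 379 − 1 = 378 = 2 · 3^3 · 7.
g is a primitive root iff g^(378/q) ≢ 1 (mod 379) for each prime q ∈ {2, 3, 7}.
g = 2: 2^189 ≡ 378; 2^126 ≡ 327; 2^54 ≡ 125 — none is 1, so 2 is a primitive root.
The smallest primitive root modulo 379 is 2.

2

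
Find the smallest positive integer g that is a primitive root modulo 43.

3

φ(43) = 43 − 1 = 42 = 2 · 3 · 7.
g is a primitive root iff g^(42/q) ≢ 1 (mod 43) for each prime q ∈ {2, 3, 7}.
g = 2: 2^21 ≡ 42; 2^14 ≡ 1 — hits 1, so not a primitive root.
g = 3: 3^21 ≡ 42; 3^14 ≡ 36; 3^6 ≡ 41 — none is 1, so 3 is a primitive root.
So 3 is the smallest generator of (Z/43Z)^×.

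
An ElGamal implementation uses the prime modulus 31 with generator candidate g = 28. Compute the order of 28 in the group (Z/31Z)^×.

By Lagrange's theorem, ord_31(28) divides φ(31) = 31 − 1 = 30 = 2 · 3 · 5.
Divisors of 30: 1, 2, 3, 5, 6, 10, 15, 30.
Evaluate successive powers at the divisors of 30:
28^1 ≡ 28
28^2 ≡ 9
28^3 ≡ 4
28^5 ≡ 5
28^6 ≡ 16
28^10 ≡ 25
28^15 ≡ 1
Therefore the multiplicative order of 28 modulo 31 is 15.

15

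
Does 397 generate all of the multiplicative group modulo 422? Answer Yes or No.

No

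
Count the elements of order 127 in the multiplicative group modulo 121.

φ(121) = φ(11^2) = 11·(11−1) = 110 = 2 · 5 · 11.
(Z/121Z)^× is cyclic (|G| = 110); a cyclic group of order m has exactly φ(d) elements of each order d | m, and none otherwise.
Here 110 is not a multiple of 127, so there are no elements of order 127.

0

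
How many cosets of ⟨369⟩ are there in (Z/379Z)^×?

2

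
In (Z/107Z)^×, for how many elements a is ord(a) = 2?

1

φ(107) = 107 − 1 = 106 = 2 · 53.
Since (Z/107Z)^× is cyclic of order 106, the number of elements of order d is φ(d) when d | 106 and 0 otherwise.
2 | 106, and φ(2) = 2 − 1 = 1.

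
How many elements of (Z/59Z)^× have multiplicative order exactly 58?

28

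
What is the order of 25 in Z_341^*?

ord(25) | φ(341) = φ(11·31) = (11−1)·(31−1) = 10·30 = 300 = 2^2 · 3 · 5^2.
Divisors of 300: 1, 2, 3, 4, 5, 6, 10, 12, 15, 20, 25, 30, 50, 60, 75, 100, 150, 300.
Compute 25^d (mod 341) for the divisors d until we hit 1:
25^1 ≡ 25 (mod 341)
25^2 ≡ 284 (mod 341)
25^3 ≡ 280 (mod 341)
25^4 ≡ 180 (mod 341)
25^5 ≡ 67 (mod 341)
25^6 ≡ 311 (mod 341)
25^10 ≡ 56 (mod 341)
25^12 ≡ 218 (mod 341)
25^15 ≡ 1 (mod 341) ✓
So ord_341(25) = 15.

15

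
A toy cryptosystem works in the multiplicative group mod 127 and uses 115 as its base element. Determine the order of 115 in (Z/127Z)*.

63

ord(115) | φ(127) = 127 − 1 = 126 = 2 · 3^2 · 7.
Divisors of 126: 1, 2, 3, 6, 7, 9, 14, 18, 21, 42, 63, 126.
Check 115^d mod 127 for each divisor in increasing order:
115^1 ≡ 115
115^2 ≡ 17
115^3 ≡ 50
115^6 ≡ 87
115^7 ≡ 99
115^9 ≡ 32
115^14 ≡ 22
115^18 ≡ 8
115^21 ≡ 19
115^42 ≡ 107
115^63 ≡ 1
Hence ord(115) = 63.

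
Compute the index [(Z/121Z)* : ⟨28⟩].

The order of 28 must divide φ(121) = φ(11^2) = 11·(11−1) = 110 = 2 · 5 · 11.
Divisors of 110: 1, 2, 5, 10, 11, 22, 55, 110.
Test each divisor d:
28^1 ≡ 28 (mod 121)
28^2 ≡ 58 (mod 121)
28^5 ≡ 54 (mod 121)
28^10 ≡ 12 (mod 121)
28^11 ≡ 94 (mod 121)
28^22 ≡ 3 (mod 121)
28^55 ≡ 120 (mod 121)
28^110 ≡ 1 (mod 121) ✓
Thus |⟨28⟩| = ord(28) = 110.
The index is φ(121) / ord(28) = 110 / 110 = 1.

1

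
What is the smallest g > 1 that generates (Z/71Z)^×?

φ(71) = 71 − 1 = 70 = 2 · 5 · 7.
g is a primitive root iff g^(70/q) ≢ 1 (mod 71) for each prime q ∈ {2, 5, 7}.
g = 2: 2^35 ≡ 1 — hits 1, so not a primitive root.
g = 3: 3^35 ≡ 1 — hits 1, so not a primitive root.
g = 4: 4^35 ≡ 1 — hits 1, so not a primitive root.
g = 5: 5^35 ≡ 1 — hits 1, so not a primitive root.
g = 6: 6^35 ≡ 1 — hits 1, so not a primitive root.
g = 7: 7^35 ≡ 70; 7^14 ≡ 54; 7^10 ≡ 45 — none is 1, so 7 is a primitive root.
So 7 is the smallest generator of (Z/71Z)^×.

7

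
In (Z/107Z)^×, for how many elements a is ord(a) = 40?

0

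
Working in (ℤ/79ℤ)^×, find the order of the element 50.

39

Since 50 ∈ (Z/79Z)^×, its order divides φ(79) = 79 − 1 = 78 = 2 · 3 · 13.
Divisors of 78: 1, 2, 3, 6, 13, 26, 39, 78.
Test each divisor d:
50^1 ≡ 50 (mod 79)
50^2 ≡ 51 (mod 79)
50^3 ≡ 22 (mod 79)
50^6 ≡ 10 (mod 79)
50^13 ≡ 23 (mod 79)
50^26 ≡ 55 (mod 79)
50^39 ≡ 1 (mod 79) ✓
Hence ord(50) = 39.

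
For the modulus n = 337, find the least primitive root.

10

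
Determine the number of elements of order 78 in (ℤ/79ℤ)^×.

24

φ(79) = 79 − 1 = 78 = 2 · 3 · 13.
Since (Z/79Z)^× is cyclic of order 78, the number of elements of order d is φ(d) when d | 78 and 0 otherwise.
78 = 2 · 3 · 13 divides 78, and φ(78) = 24.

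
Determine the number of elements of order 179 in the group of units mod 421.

0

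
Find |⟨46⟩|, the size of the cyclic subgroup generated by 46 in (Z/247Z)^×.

ord(46) | φ(247) = φ(13·19) = (13−1)·(19−1) = 12·18 = 216 = 2^3 · 3^3.
Divisors of 216: 1, 2, 3, 4, 6, 8, 9, 12, 18, 24, 27, 36, 54, 72, 108, 216.
Check 46^d mod 247 for each divisor in increasing order:
46^1 ≡ 46 (mod 247)
46^2 ≡ 140 (mod 247)
46^3 ≡ 18 (mod 247)
46^4 ≡ 87 (mod 247)
46^6 ≡ 77 (mod 247)
46^8 ≡ 159 (mod 247)
46^9 ≡ 151 (mod 247)
46^12 ≡ 1 (mod 247) ✓
The smallest such exponent is 12, so the order of 46 is 12.

12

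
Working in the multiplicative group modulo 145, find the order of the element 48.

28

Since 48 ∈ (Z/145Z)^×, its order divides φ(145) = φ(5·29) = (5−1)·(29−1) = 4·28 = 112 = 2^4 · 7.
Divisors of 112: 1, 2, 4, 7, 8, 14, 16, 28, 56, 112.
Compute 48^d (mod 145) for the divisors d until we hit 1:
48^1 ≡ 48 (mod 145)
48^2 ≡ 129 (mod 145)
48^4 ≡ 111 (mod 145)
48^7 ≡ 12 (mod 145)
48^8 ≡ 141 (mod 145)
48^14 ≡ 144 (mod 145)
48^16 ≡ 16 (mod 145)
48^28 ≡ 1 (mod 145) ✓
The smallest such exponent is 28, so the order of 48 is 28.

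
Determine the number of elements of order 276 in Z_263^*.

φ(263) = 263 − 1 = 262 = 2 · 131.
In a cyclic group of order 262, there are φ(d) elements of order d for each divisor d of 262, and zero for non-divisors.
Since 276 ∤ 262, the count is 0.

0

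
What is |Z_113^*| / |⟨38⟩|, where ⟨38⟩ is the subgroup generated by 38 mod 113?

Since 38 ∈ (Z/113Z)^×, its order divides φ(113) = 113 − 1 = 112 = 2^4 · 7.
Divisors of 112: 1, 2, 4, 7, 8, 14, 16, 28, 56, 112.
Evaluate successive powers at the divisors of 112:
38^1 ≡ 38 (mod 113)
38^2 ≡ 88 (mod 113)
38^4 ≡ 60 (mod 113)
38^7 ≡ 65 (mod 113)
38^8 ≡ 97 (mod 113)
38^14 ≡ 44 (mod 113)
38^16 ≡ 30 (mod 113)
38^28 ≡ 15 (mod 113)
38^56 ≡ 112 (mod 113)
38^112 ≡ 1 (mod 113) ✓
The order of 38 is 112, so the subgroup it generates has 112 elements.
[(Z/113Z)^× : ⟨38⟩] = 112/112 = 1.

1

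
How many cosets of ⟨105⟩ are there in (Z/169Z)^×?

By Lagrange's theorem, ord_169(105) divides φ(169) = φ(13^2) = 13·(13−1) = 156 = 2^2 · 3 · 13.
Divisors of 156: 1, 2, 3, 4, 6, 12, 13, 26, 39, 52, 78, 156.
Check 105^d mod 169 for each divisor in increasing order:
105^1 ≡ 105 (mod 169)
105^2 ≡ 40 (mod 169)
105^3 ≡ 144 (mod 169)
105^4 ≡ 79 (mod 169)
105^6 ≡ 118 (mod 169)
105^12 ≡ 66 (mod 169)
105^13 ≡ 1 (mod 169) ✓
Thus |⟨105⟩| = ord(105) = 13.
[(Z/169Z)^× : ⟨105⟩] = 156/13 = 12.

12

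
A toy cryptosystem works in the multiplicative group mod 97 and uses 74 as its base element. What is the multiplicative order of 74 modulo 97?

96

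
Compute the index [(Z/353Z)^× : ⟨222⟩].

16

Since 222 ∈ (Z/353Z)^×, its order divides φ(353) = 353 − 1 = 352 = 2^5 · 11.
Divisors of 352: 1, 2, 4, 8, 11, 16, 22, 32, 44, 88, 176, 352.
Check 222^d mod 353 for each divisor in increasing order:
222^1 ≡ 222
222^2 ≡ 217
222^4 ≡ 140
222^8 ≡ 185
222^11 ≡ 352
222^16 ≡ 337
222^22 ≡ 1
The order of 222 is 22, so the subgroup it generates has 22 elements.
The index is φ(353) / ord(222) = 352 / 22 = 16.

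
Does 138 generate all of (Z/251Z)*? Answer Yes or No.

No

φ(251) = 251 − 1 = 250 = 2 · 5^3.
An element g generates (Z/251Z)^× iff g^(250/q) ≢ 1 (mod 251) for each prime q ∈ {2, 5}.
138^125 ≡ 250 (mod 251)  [q = 2: ≢ 1 ✓]
138^50 ≡ 1 (mod 251)  [q = 5: ≡ 1 ✗]
The check at q = 5 fails, so 138 generates a proper subgroup.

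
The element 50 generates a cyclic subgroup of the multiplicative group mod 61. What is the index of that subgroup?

Since 50 ∈ (Z/61Z)^×, its order divides φ(61) = 61 − 1 = 60 = 2^2 · 3 · 5.
Divisors of 60: 1, 2, 3, 4, 5, 6, 10, 12, 15, 20, 30, 60.
Test each divisor d:
50^1 ≡ 50
50^2 ≡ 60
50^3 ≡ 11
50^4 ≡ 1
Thus |⟨50⟩| = ord(50) = 4.
[(Z/61Z)^× : ⟨50⟩] = 60/4 = 15.

15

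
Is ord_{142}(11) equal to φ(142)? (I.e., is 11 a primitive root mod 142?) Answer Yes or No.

Yes

φ(142) = φ(2)·φ(71) = 1·70 = 70 = 2 · 5 · 7.
Test 11^(70/q) mod 142 for each prime factor q of 70:
11^35 ≡ 141 (mod 142)  [q = 2: ≢ 1 ✓]
11^14 ≡ 125 (mod 142)  [q = 5: ≢ 1 ✓]
11^10 ≡ 103 (mod 142)  [q = 7: ≢ 1 ✓]
Every test exponent gives a nontrivial residue, hence 11 generates the full group.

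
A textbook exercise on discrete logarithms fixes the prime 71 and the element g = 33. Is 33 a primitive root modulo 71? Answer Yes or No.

Yes

φ(71) = 71 − 1 = 70 = 2 · 5 · 7.
33 is a primitive root mod 71 iff 33^(φ(71)/q) ≢ 1 for every prime q | φ(71), i.e. q ∈ {2, 5, 7}.
33^35 ≡ 70 (mod 71)  [q = 2: ≢ 1 ✓]
33^14 ≡ 5 (mod 71)  [q = 5: ≢ 1 ✓]
33^10 ≡ 45 (mod 71)  [q = 7: ≢ 1 ✓]
Every test exponent gives a nontrivial residue, hence 33 generates the full group.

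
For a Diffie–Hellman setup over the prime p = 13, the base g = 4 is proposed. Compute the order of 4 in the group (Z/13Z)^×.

6

The order of 4 must divide φ(13) = 13 − 1 = 12 = 2^2 · 3.
Divisors of 12: 1, 2, 3, 4, 6, 12.
Compute 4^d (mod 13) for the divisors d until we hit 1:
4^1 ≡ 4 (mod 13)
4^2 ≡ 3 (mod 13)
4^3 ≡ 12 (mod 13)
4^4 ≡ 9 (mod 13)
4^6 ≡ 1 (mod 13) ✓
Therefore the multiplicative order of 4 modulo 13 is 6.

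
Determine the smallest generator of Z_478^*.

7

φ(478) = φ(2)·φ(239) = 1·238 = 238 = 2 · 7 · 17.
Test candidates g = 2, 3, … against the prime factors q ∈ {2, 7, 17} of φ(478): g is a generator iff g^(238/q) ≢ 1 for every such q.
g = 2: gcd(2, 478) = 2 > 1, not a unit — skip.
g = 3: 3^119 ≡ 1 — hits 1, so not a primitive root.
g = 4: gcd(4, 478) = 2 > 1, not a unit — skip.
g = 5: 5^119 ≡ 1 — hits 1, so not a primitive root.
g = 6: gcd(6, 478) = 2 > 1, not a unit — skip.
g = 7: 7^119 ≡ 477; 7^34 ≡ 263; 7^14 ≡ 211 — none is 1, so 7 is a primitive root.
So 7 is the smallest generator of (Z/478Z)^×.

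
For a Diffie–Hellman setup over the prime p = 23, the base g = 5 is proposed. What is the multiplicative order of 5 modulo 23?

Since 5 ∈ (Z/23Z)^×, its order divides φ(23) = 23 − 1 = 22 = 2 · 11.
Divisors of 22: 1, 2, 11, 22.
Compute 5^d (mod 23) for the divisors d until we hit 1:
5^1 ≡ 5
5^2 ≡ 2
5^11 ≡ 22
5^22 ≡ 1
Therefore the multiplicative order of 5 modulo 23 is 22.

22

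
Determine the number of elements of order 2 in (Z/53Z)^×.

1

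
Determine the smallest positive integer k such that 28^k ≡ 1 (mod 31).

15

Since 28 ∈ (Z/31Z)^×, its order divides φ(31) = 31 − 1 = 30 = 2 · 3 · 5.
Divisors of 30: 1, 2, 3, 5, 6, 10, 15, 30.
Test each divisor d:
28^1 ≡ 28
28^2 ≡ 9
28^3 ≡ 4
28^5 ≡ 5
28^6 ≡ 16
28^10 ≡ 25
28^15 ≡ 1
Therefore the multiplicative order of 28 modulo 31 is 15.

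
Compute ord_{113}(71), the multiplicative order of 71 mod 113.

ord(71) | φ(113) = 113 − 1 = 112 = 2^4 · 7.
Divisors of 112: 1, 2, 4, 7, 8, 14, 16, 28, 56, 112.
Compute 71^d (mod 113) for the divisors d until we hit 1:
71^1 ≡ 71
71^2 ≡ 69
71^4 ≡ 15
71^7 ≡ 35
71^8 ≡ 112
71^14 ≡ 95
71^16 ≡ 1
Hence ord(71) = 16.

16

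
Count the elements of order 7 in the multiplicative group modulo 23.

φ(23) = 23 − 1 = 22 = 2 · 11.
(Z/23Z)^× is cyclic (|G| = 22); a cyclic group of order m has exactly φ(d) elements of each order d | m, and none otherwise.
7 does not divide 22, so no element of (Z/23Z)^× has order 7.

0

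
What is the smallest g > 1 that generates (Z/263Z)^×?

5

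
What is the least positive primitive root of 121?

2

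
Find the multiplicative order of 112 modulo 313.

312

ord(112) | φ(313) = 313 − 1 = 312 = 2^3 · 3 · 13.
Divisors of 312: 1, 2, 3, 4, 6, 8, 12, 13, 24, 26, 39, 52, 78, 104, 156, 312.
Compute 112^d (mod 313) for the divisors d until we hit 1:
112^1 ≡ 112 (mod 313)
112^2 ≡ 24 (mod 313)
112^3 ≡ 184 (mod 313)
112^4 ≡ 263 (mod 313)
112^6 ≡ 52 (mod 313)
112^8 ≡ 309 (mod 313)
112^12 ≡ 200 (mod 313)
112^13 ≡ 177 (mod 313)
112^24 ≡ 249 (mod 313)
112^26 ≡ 29 (mod 313)
112^39 ≡ 125 (mod 313)
112^52 ≡ 215 (mod 313)
112^78 ≡ 288 (mod 313)
112^104 ≡ 214 (mod 313)
112^156 ≡ 312 (mod 313)
112^312 ≡ 1 (mod 313) ✓
The smallest such exponent is 312, so the order of 112 is 312.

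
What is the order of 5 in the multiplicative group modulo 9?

6

The order of 5 must divide φ(9) = φ(3^2) = 3·(3−1) = 6 = 2 · 3.
Divisors of 6: 1, 2, 3, 6.
Compute 5^d (mod 9) for the divisors d until we hit 1:
5^1 ≡ 5 (mod 9)
5^2 ≡ 7 (mod 9)
5^3 ≡ 8 (mod 9)
5^6 ≡ 1 (mod 9) ✓
Therefore the multiplicative order of 5 modulo 9 is 6.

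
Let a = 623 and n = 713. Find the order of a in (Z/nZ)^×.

330

The order of 623 must divide φ(713) = φ(23·31) = (23−1)·(31−1) = 22·30 = 660 = 2^2 · 3 · 5 · 11.
Divisors of 660: 1, 2, 3, 4, 5, 6, 10, 11, 12, 15, 20, 22, 30, 33, 44, 55, 60, 66, 110, 132, 165, 220, 330, 660.
Compute 623^d (mod 713) for the divisors d until we hit 1:
623^1 ≡ 623 (mod 713)
623^2 ≡ 257 (mod 713)
623^3 ≡ 399 (mod 713)
623^4 ≡ 453 (mod 713)
623^5 ≡ 584 (mod 713)
623^6 ≡ 202 (mod 713)
623^10 ≡ 242 (mod 713)
623^11 ≡ 323 (mod 713)
623^12 ≡ 163 (mod 713)
623^15 ≡ 154 (mod 713)
623^20 ≡ 98 (mod 713)
623^22 ≡ 231 (mod 713)
623^30 ≡ 187 (mod 713)
623^33 ≡ 461 (mod 713)
623^44 ≡ 599 (mod 713)
623^55 ≡ 254 (mod 713)
623^60 ≡ 32 (mod 713)
623^66 ≡ 47 (mod 713)
623^110 ≡ 346 (mod 713)
623^132 ≡ 70 (mod 713)
623^165 ≡ 185 (mod 713)
623^220 ≡ 645 (mod 713)
623^330 ≡ 1 (mod 713) ✓
So ord_713(623) = 330.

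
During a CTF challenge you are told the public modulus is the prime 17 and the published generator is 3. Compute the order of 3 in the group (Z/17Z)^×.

16

The order of 3 must divide φ(17) = 17 − 1 = 16 = 2^4.
Divisors of 16: 1, 2, 4, 8, 16.
Compute 3^d (mod 17) for the divisors d until we hit 1:
3^1 ≡ 3
3^2 ≡ 9
3^4 ≡ 13
3^8 ≡ 16
3^16 ≡ 1
The smallest such exponent is 16, so the order of 3 is 16.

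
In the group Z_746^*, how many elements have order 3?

2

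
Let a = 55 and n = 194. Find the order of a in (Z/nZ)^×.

ord(55) | φ(194) = φ(2)·φ(97) = 1·96 = 96 = 2^5 · 3.
Divisors of 96: 1, 2, 3, 4, 6, 8, 12, 16, 24, 32, 48, 96.
Evaluate successive powers at the divisors of 96:
55^1 ≡ 55 (mod 194)
55^2 ≡ 115 (mod 194)
55^3 ≡ 117 (mod 194)
55^4 ≡ 33 (mod 194)
55^6 ≡ 109 (mod 194)
55^8 ≡ 119 (mod 194)
55^12 ≡ 47 (mod 194)
55^16 ≡ 193 (mod 194)
55^24 ≡ 75 (mod 194)
55^32 ≡ 1 (mod 194) ✓
The smallest such exponent is 32, so the order of 55 is 32.

32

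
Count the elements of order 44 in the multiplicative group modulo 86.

0

φ(86) = φ(2)·φ(43) = 1·42 = 42 = 2 · 3 · 7.
(Z/86Z)^× is cyclic (|G| = 42); a cyclic group of order m has exactly φ(d) elements of each order d | m, and none otherwise.
Since 44 ∤ 42, the count is 0.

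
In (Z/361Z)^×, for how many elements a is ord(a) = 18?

6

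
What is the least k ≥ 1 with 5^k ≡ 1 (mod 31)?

By Lagrange's theorem, ord_31(5) divides φ(31) = 31 − 1 = 30 = 2 · 3 · 5.
Divisors of 30: 1, 2, 3, 5, 6, 10, 15, 30.
Evaluate successive powers at the divisors of 30:
5^1 ≡ 5
5^2 ≡ 25
5^3 ≡ 1
The smallest such exponent is 3, so the order of 5 is 3.

3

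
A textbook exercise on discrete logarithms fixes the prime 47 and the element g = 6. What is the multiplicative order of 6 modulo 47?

By Lagrange's theorem, ord_47(6) divides φ(47) = 47 − 1 = 46 = 2 · 23.
Divisors of 46: 1, 2, 23, 46.
Evaluate successive powers at the divisors of 46:
6^1 ≡ 6 (mod 47)
6^2 ≡ 36 (mod 47)
6^23 ≡ 1 (mod 47) ✓
So ord_47(6) = 23.

23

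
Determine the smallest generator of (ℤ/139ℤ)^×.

2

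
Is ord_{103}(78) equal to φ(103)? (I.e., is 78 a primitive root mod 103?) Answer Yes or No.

Yes

φ(103) = 103 − 1 = 102 = 2 · 3 · 17.
Test 78^(102/q) mod 103 for each prime factor q of 102:
78^51 ≡ 102 (mod 103)  [q = 2: ≢ 1 ✓]
78^34 ≡ 46 (mod 103)  [q = 3: ≢ 1 ✓]
78^6 ≡ 34 (mod 103)  [q = 17: ≢ 1 ✓]
All checks pass, so 78 has order 102 and is a primitive root modulo 103.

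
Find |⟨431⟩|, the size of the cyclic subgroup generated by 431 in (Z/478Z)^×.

119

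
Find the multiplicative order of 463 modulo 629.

36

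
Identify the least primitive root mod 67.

2

φ(67) = 67 − 1 = 66 = 2 · 3 · 11.
Test candidates g = 2, 3, … against the prime factors q ∈ {2, 3, 11} of φ(67): g is a generator iff g^(66/q) ≢ 1 for every such q.
g = 2: 2^33 ≡ 66; 2^22 ≡ 37; 2^6 ≡ 64 — none is 1, so 2 is a primitive root.
The smallest primitive root modulo 67 is 2.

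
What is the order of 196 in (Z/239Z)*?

119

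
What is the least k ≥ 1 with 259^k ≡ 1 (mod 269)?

268

Since 259 ∈ (Z/269Z)^×, its order divides φ(269) = 269 − 1 = 268 = 2^2 · 67.
Divisors of 268: 1, 2, 4, 67, 134, 268.
Check 259^d mod 269 for each divisor in increasing order:
259^1 ≡ 259
259^2 ≡ 100
259^4 ≡ 47
259^67 ≡ 82
259^134 ≡ 268
259^268 ≡ 1
The smallest such exponent is 268, so the order of 259 is 268.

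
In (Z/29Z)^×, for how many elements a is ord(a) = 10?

φ(29) = 29 − 1 = 28 = 2^2 · 7.
In a cyclic group of order 28, there are φ(d) elements of order d for each divisor d of 28, and zero for non-divisors.
Since 10 ∤ 28, the count is 0.

0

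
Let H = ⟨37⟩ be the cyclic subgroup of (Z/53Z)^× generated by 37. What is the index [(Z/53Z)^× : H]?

2

Since 37 ∈ (Z/53Z)^×, its order divides φ(53) = 53 − 1 = 52 = 2^2 · 13.
Divisors of 52: 1, 2, 4, 13, 26, 52.
Test each divisor d:
37^1 ≡ 37 (mod 53)
37^2 ≡ 44 (mod 53)
37^4 ≡ 28 (mod 53)
37^13 ≡ 52 (mod 53)
37^26 ≡ 1 (mod 53) ✓
The order of 37 is 26, so the subgroup it generates has 26 elements.
The index is φ(53) / ord(37) = 52 / 26 = 2.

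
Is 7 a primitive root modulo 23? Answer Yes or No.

Yes

φ(23) = 23 − 1 = 22 = 2 · 11.
It suffices to check that the order of 7 is not a proper divisor of 22: compute 7^(22/q) for q ∈ {2, 11}.
7^11 ≡ 22 (mod 23)  [q = 2: ≢ 1 ✓]
7^2 ≡ 3 (mod 23)  [q = 11: ≢ 1 ✓]
All checks pass, so 7 has order 22 and is a primitive root modulo 23.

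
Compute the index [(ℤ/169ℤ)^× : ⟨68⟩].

4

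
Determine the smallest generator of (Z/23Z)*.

5

φ(23) = 23 − 1 = 22 = 2 · 11.
Test candidates g = 2, 3, … against the prime factors q ∈ {2, 11} of φ(23): g is a generator iff g^(22/q) ≢ 1 for every such q.
g = 2: 2^11 ≡ 1 — hits 1, so not a primitive root.
g = 3: 3^11 ≡ 1 — hits 1, so not a primitive root.
g = 4: 4^11 ≡ 1 — hits 1, so not a primitive root.
g = 5: 5^11 ≡ 22; 5^2 ≡ 2 — none is 1, so 5 is a primitive root.
So 5 is the smallest generator of (Z/23Z)^×.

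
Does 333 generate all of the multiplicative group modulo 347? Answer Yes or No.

φ(347) = 347 − 1 = 346 = 2 · 173.
An element g generates (Z/347Z)^× iff g^(346/q) ≢ 1 (mod 347) for each prime q ∈ {2, 173}.
333^173 ≡ 346 (mod 347)  [q = 2: ≢ 1 ✓]
333^2 ≡ 196 (mod 347)  [q = 173: ≢ 1 ✓]
All checks pass, so 333 has order 346 and is a primitive root modulo 347.

Yes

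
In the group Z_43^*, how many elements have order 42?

12

φ(43) = 43 − 1 = 42 = 2 · 3 · 7.
In a cyclic group of order 42, there are φ(d) elements of order d for each divisor d of 42, and zero for non-divisors.
42 = 2 · 3 · 7 divides 42, and φ(42) = 12.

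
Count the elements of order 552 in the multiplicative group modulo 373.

0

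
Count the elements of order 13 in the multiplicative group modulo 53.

φ(53) = 53 − 1 = 52 = 2^2 · 13.
In a cyclic group of order 52, there are φ(d) elements of order d for each divisor d of 52, and zero for non-divisors.
13 | 52, and φ(13) = 13 − 1 = 12.

12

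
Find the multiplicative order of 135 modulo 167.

By Lagrange's theorem, ord_167(135) divides φ(167) = 167 − 1 = 166 = 2 · 83.
Divisors of 166: 1, 2, 83, 166.
Compute 135^d (mod 167) for the divisors d until we hit 1:
135^1 ≡ 135
135^2 ≡ 22
135^83 ≡ 166
135^166 ≡ 1
The smallest such exponent is 166, so the order of 135 is 166.

166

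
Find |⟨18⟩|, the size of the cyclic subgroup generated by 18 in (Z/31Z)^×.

15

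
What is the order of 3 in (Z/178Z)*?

88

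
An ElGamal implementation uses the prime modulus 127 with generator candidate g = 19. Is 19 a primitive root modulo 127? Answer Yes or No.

No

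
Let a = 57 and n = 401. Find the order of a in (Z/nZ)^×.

100

The order of 57 must divide φ(401) = 401 − 1 = 400 = 2^4 · 5^2.
Divisors of 400: 1, 2, 4, 5, 8, 10, 16, 20, 25, 40, 50, 80, 100, 200, 400.
Test each divisor d:
57^1 ≡ 57 (mod 401)
57^2 ≡ 41 (mod 401)
57^4 ≡ 77 (mod 401)
57^5 ≡ 379 (mod 401)
57^8 ≡ 315 (mod 401)
57^10 ≡ 83 (mod 401)
57^16 ≡ 178 (mod 401)
57^20 ≡ 72 (mod 401)
57^25 ≡ 20 (mod 401)
57^40 ≡ 372 (mod 401)
57^50 ≡ 400 (mod 401)
57^80 ≡ 39 (mod 401)
57^100 ≡ 1 (mod 401) ✓
The smallest such exponent is 100, so the order of 57 is 100.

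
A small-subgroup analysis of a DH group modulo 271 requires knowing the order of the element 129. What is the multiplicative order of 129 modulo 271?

135

Since 129 ∈ (Z/271Z)^×, its order divides φ(271) = 271 − 1 = 270 = 2 · 3^3 · 5.
Divisors of 270: 1, 2, 3, 5, 6, 9, 10, 15, 18, 27, 30, 45, 54, 90, 135, 270.
Compute 129^d (mod 271) for the divisors d until we hit 1:
129^1 ≡ 129 (mod 271)
129^2 ≡ 110 (mod 271)
129^3 ≡ 98 (mod 271)
129^5 ≡ 211 (mod 271)
129^6 ≡ 119 (mod 271)
129^9 ≡ 9 (mod 271)
129^10 ≡ 77 (mod 271)
129^15 ≡ 258 (mod 271)
129^18 ≡ 81 (mod 271)
129^27 ≡ 187 (mod 271)
129^30 ≡ 169 (mod 271)
129^45 ≡ 242 (mod 271)
129^54 ≡ 10 (mod 271)
129^90 ≡ 28 (mod 271)
129^135 ≡ 1 (mod 271) ✓
Therefore the multiplicative order of 129 modulo 271 is 135.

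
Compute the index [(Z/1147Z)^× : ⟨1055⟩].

30

The order of 1055 must divide φ(1147) = φ(31·37) = (31−1)·(37−1) = 30·36 = 1080 = 2^3 · 3^3 · 5.
Divisors of 1080: 1, 2, 3, 4, 5, 6, 8, 9, 10, 12, 15, 18, 20, 24, 27, 30, 36, 40, 45, 54, 60, 72, 90, 108, 120, 135, 180, 216, 270, 360, 540, 1080.
Test each divisor d:
1055^1 ≡ 1055 (mod 1147)
1055^2 ≡ 435 (mod 1147)
1055^3 ≡ 125 (mod 1147)
1055^4 ≡ 1117 (mod 1147)
1055^5 ≡ 466 (mod 1147)
1055^6 ≡ 714 (mod 1147)
1055^8 ≡ 900 (mod 1147)
1055^9 ≡ 931 (mod 1147)
1055^10 ≡ 373 (mod 1147)
1055^12 ≡ 528 (mod 1147)
1055^15 ≡ 621 (mod 1147)
1055^18 ≡ 776 (mod 1147)
1055^20 ≡ 342 (mod 1147)
1055^24 ≡ 63 (mod 1147)
1055^27 ≡ 993 (mod 1147)
1055^30 ≡ 249 (mod 1147)
1055^36 ≡ 1 (mod 1147) ✓
So ord_1147(1055) = 36, hence |⟨1055⟩| = 36.
The index is φ(1147) / ord(1055) = 1080 / 36 = 30.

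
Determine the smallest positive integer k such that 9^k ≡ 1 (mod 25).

10

ord(9) | φ(25) = φ(5^2) = 5·(5−1) = 20 = 2^2 · 5.
Divisors of 20: 1, 2, 4, 5, 10, 20.
Compute 9^d (mod 25) for the divisors d until we hit 1:
9^1 ≡ 9 (mod 25)
9^2 ≡ 6 (mod 25)
9^4 ≡ 11 (mod 25)
9^5 ≡ 24 (mod 25)
9^10 ≡ 1 (mod 25) ✓
Hence ord(9) = 10.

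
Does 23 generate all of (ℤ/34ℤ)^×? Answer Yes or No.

φ(34) = φ(2)·φ(17) = 1·16 = 16 = 2^4.
An element g generates (Z/34Z)^× iff g^(16/q) ≢ 1 (mod 34) for each prime q ∈ {2}.
23^8 ≡ 33 (mod 34)  [q = 2: ≢ 1 ✓]
None equal 1, so ord_34(23) = 16: 23 is a primitive root.

Yes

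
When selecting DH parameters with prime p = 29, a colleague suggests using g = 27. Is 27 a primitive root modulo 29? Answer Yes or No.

φ(29) = 29 − 1 = 28 = 2^2 · 7.
27 is a primitive root mod 29 iff 27^(φ(29)/q) ≢ 1 for every prime q | φ(29), i.e. q ∈ {2, 7}.
27^14 ≡ 28 (mod 29)  [q = 2: ≢ 1 ✓]
27^4 ≡ 16 (mod 29)  [q = 7: ≢ 1 ✓]
All checks pass, so 27 has order 28 and is a primitive root modulo 29.

Yes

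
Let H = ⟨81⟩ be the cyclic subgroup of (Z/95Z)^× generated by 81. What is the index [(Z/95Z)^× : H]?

8

The order of 81 must divide φ(95) = φ(5·19) = (5−1)·(19−1) = 4·18 = 72 = 2^3 · 3^2.
Divisors of 72: 1, 2, 3, 4, 6, 8, 9, 12, 18, 24, 36, 72.
Test each divisor d:
81^1 ≡ 81
81^2 ≡ 6
81^3 ≡ 11
81^4 ≡ 36
81^6 ≡ 26
81^8 ≡ 61
81^9 ≡ 1
Thus |⟨81⟩| = ord(81) = 9.
[(Z/95Z)^× : ⟨81⟩] = 72/9 = 8.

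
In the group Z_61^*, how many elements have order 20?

8

φ(61) = 61 − 1 = 60 = 2^2 · 3 · 5.
(Z/61Z)^× is cyclic (|G| = 60); a cyclic group of order m has exactly φ(d) elements of each order d | m, and none otherwise.
20 = 2^2 · 5 divides 60, and φ(20) = 8.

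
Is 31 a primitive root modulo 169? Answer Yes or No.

No

φ(169) = φ(13^2) = 13·(13−1) = 156 = 2^2 · 3 · 13.
It suffices to check that the order of 31 is not a proper divisor of 156: compute 31^(156/q) for q ∈ {2, 3, 13}.
31^78 ≡ 168 (mod 169)  [q = 2: ≢ 1 ✓]
31^52 ≡ 1 (mod 169)  [q = 3: ≡ 1 ✗]
31^12 ≡ 144 (mod 169)  [q = 13: ≢ 1 ✓]
Since 31^52 ≡ 1, the order of 31 divides 52 < 156, so 31 is not a primitive root.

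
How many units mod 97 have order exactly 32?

16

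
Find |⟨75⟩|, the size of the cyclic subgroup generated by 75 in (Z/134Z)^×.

ord(75) | φ(134) = φ(2)·φ(67) = 1·66 = 66 = 2 · 3 · 11.
Divisors of 66: 1, 2, 3, 6, 11, 22, 33, 66.
Compute 75^d (mod 134) for the divisors d until we hit 1:
75^1 ≡ 75
75^2 ≡ 131
75^3 ≡ 43
75^6 ≡ 107
75^11 ≡ 133
75^22 ≡ 1
The smallest such exponent is 22, so the order of 75 is 22.

22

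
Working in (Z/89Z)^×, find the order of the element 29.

Since 29 ∈ (Z/89Z)^×, its order divides φ(89) = 89 − 1 = 88 = 2^3 · 11.
Divisors of 88: 1, 2, 4, 8, 11, 22, 44, 88.
Evaluate successive powers at the divisors of 88:
29^1 ≡ 29
29^2 ≡ 40
29^4 ≡ 87
29^8 ≡ 4
29^11 ≡ 12
29^22 ≡ 55
29^44 ≡ 88
29^88 ≡ 1
Hence ord(29) = 88.

88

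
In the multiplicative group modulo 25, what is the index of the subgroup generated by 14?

The order of 14 must divide φ(25) = φ(5^2) = 5·(5−1) = 20 = 2^2 · 5.
Divisors of 20: 1, 2, 4, 5, 10, 20.
Check 14^d mod 25 for each divisor in increasing order:
14^1 ≡ 14 (mod 25)
14^2 ≡ 21 (mod 25)
14^4 ≡ 16 (mod 25)
14^5 ≡ 24 (mod 25)
14^10 ≡ 1 (mod 25) ✓
So ord_25(14) = 10, hence |⟨14⟩| = 10.
[(Z/25Z)^× : ⟨14⟩] = 20/10 = 2.

2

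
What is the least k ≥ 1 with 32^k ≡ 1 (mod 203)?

84

The order of 32 must divide φ(203) = φ(7·29) = (7−1)·(29−1) = 6·28 = 168 = 2^3 · 3 · 7.
Divisors of 168: 1, 2, 3, 4, 6, 7, 8, 12, 14, 21, 24, 28, 42, 56, 84, 168.
Evaluate successive powers at the divisors of 168:
32^1 ≡ 32 (mod 203)
32^2 ≡ 9 (mod 203)
32^3 ≡ 85 (mod 203)
32^4 ≡ 81 (mod 203)
32^6 ≡ 120 (mod 203)
32^7 ≡ 186 (mod 203)
32^8 ≡ 65 (mod 203)
32^12 ≡ 190 (mod 203)
32^14 ≡ 86 (mod 203)
32^21 ≡ 162 (mod 203)
32^24 ≡ 169 (mod 203)
32^28 ≡ 88 (mod 203)
32^42 ≡ 57 (mod 203)
32^56 ≡ 30 (mod 203)
32^84 ≡ 1 (mod 203) ✓
Hence ord(32) = 84.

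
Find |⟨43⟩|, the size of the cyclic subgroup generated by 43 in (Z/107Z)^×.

106

By Lagrange's theorem, ord_107(43) divides φ(107) = 107 − 1 = 106 = 2 · 53.
Divisors of 106: 1, 2, 53, 106.
Evaluate successive powers at the divisors of 106:
43^1 ≡ 43 (mod 107)
43^2 ≡ 30 (mod 107)
43^53 ≡ 106 (mod 107)
43^106 ≡ 1 (mod 107) ✓
The smallest such exponent is 106, so the order of 43 is 106.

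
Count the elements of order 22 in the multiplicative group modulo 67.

10

φ(67) = 67 − 1 = 66 = 2 · 3 · 11.
In a cyclic group of order 66, there are φ(d) elements of order d for each divisor d of 66, and zero for non-divisors.
22 = 2 · 11 divides 66, and φ(22) = 10.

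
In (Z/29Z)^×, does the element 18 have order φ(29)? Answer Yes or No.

Yes

φ(29) = 29 − 1 = 28 = 2^2 · 7.
An element g generates (Z/29Z)^× iff g^(28/q) ≢ 1 (mod 29) for each prime q ∈ {2, 7}.
18^14 ≡ 28 (mod 29)  [q = 2: ≢ 1 ✓]
18^4 ≡ 25 (mod 29)  [q = 7: ≢ 1 ✓]
Every test exponent gives a nontrivial residue, hence 18 generates the full group.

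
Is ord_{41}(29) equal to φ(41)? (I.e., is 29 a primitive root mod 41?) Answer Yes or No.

Yes

φ(41) = 41 − 1 = 40 = 2^3 · 5.
An element g generates (Z/41Z)^× iff g^(40/q) ≢ 1 (mod 41) for each prime q ∈ {2, 5}.
29^20 ≡ 40 (mod 41)  [q = 2: ≢ 1 ✓]
29^8 ≡ 18 (mod 41)  [q = 5: ≢ 1 ✓]
Every test exponent gives a nontrivial residue, hence 29 generates the full group.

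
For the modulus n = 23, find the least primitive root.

5

φ(23) = 23 − 1 = 22 = 2 · 11.
Test candidates g = 2, 3, … against the prime factors q ∈ {2, 11} of φ(23): g is a generator iff g^(22/q) ≢ 1 for every such q.
g = 2: 2^11 ≡ 1 — hits 1, so not a primitive root.
g = 3: 3^11 ≡ 1 — hits 1, so not a primitive root.
g = 4: 4^11 ≡ 1 — hits 1, so not a primitive root.
g = 5: 5^11 ≡ 22; 5^2 ≡ 2 — none is 1, so 5 is a primitive root.
Hence the least primitive root of 23 is 5.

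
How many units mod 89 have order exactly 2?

φ(89) = 89 − 1 = 88 = 2^3 · 11.
(Z/89Z)^× is cyclic (|G| = 88); a cyclic group of order m has exactly φ(d) elements of each order d | m, and none otherwise.
2 | 88, and φ(2) = 2 − 1 = 1.

1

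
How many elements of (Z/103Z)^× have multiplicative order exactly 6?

2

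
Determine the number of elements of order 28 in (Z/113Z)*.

12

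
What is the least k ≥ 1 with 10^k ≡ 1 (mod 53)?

13

The order of 10 must divide φ(53) = 53 − 1 = 52 = 2^2 · 13.
Divisors of 52: 1, 2, 4, 13, 26, 52.
Test each divisor d:
10^1 ≡ 10
10^2 ≡ 47
10^4 ≡ 36
10^13 ≡ 1
So ord_53(10) = 13.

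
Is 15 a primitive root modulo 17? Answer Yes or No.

φ(17) = 17 − 1 = 16 = 2^4.
It suffices to check that the order of 15 is not a proper divisor of 16: compute 15^(16/q) for q ∈ {2}.
15^8 ≡ 1 (mod 17)  [q = 2: ≡ 1 ✗]
Since 15^8 ≡ 1, the order of 15 divides 8 < 16, so 15 is not a primitive root.

No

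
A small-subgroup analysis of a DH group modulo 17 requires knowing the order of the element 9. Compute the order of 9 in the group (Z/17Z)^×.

ord(9) | φ(17) = 17 − 1 = 16 = 2^4.
Divisors of 16: 1, 2, 4, 8, 16.
Compute 9^d (mod 17) for the divisors d until we hit 1:
9^1 ≡ 9
9^2 ≡ 13
9^4 ≡ 16
9^8 ≡ 1
Hence ord(9) = 8.

8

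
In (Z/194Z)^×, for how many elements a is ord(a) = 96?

φ(194) = φ(2)·φ(97) = 1·96 = 96 = 2^5 · 3.
(Z/194Z)^× is cyclic (|G| = 96); a cyclic group of order m has exactly φ(d) elements of each order d | m, and none otherwise.
96 = 2^5 · 3 divides 96, and φ(96) = 32.

32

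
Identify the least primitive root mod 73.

5

φ(73) = 73 − 1 = 72 = 2^3 · 3^2.
Test candidates g = 2, 3, … against the prime factors q ∈ {2, 3} of φ(73): g is a generator iff g^(72/q) ≢ 1 for every such q.
g = 2: 2^36 ≡ 1 — hits 1, so not a primitive root.
g = 3: 3^36 ≡ 1 — hits 1, so not a primitive root.
g = 4: 4^36 ≡ 1 — hits 1, so not a primitive root.
g = 5: 5^36 ≡ 72; 5^24 ≡ 8 — none is 1, so 5 is a primitive root.
So 5 is the smallest generator of (Z/73Z)^×.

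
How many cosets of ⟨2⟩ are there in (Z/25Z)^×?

1

Since 2 ∈ (Z/25Z)^×, its order divides φ(25) = φ(5^2) = 5·(5−1) = 20 = 2^2 · 5.
Divisors of 20: 1, 2, 4, 5, 10, 20.
Compute 2^d (mod 25) for the divisors d until we hit 1:
2^1 ≡ 2 (mod 25)
2^2 ≡ 4 (mod 25)
2^4 ≡ 16 (mod 25)
2^5 ≡ 7 (mod 25)
2^10 ≡ 24 (mod 25)
2^20 ≡ 1 (mod 25) ✓
The order of 2 is 20, so the subgroup it generates has 20 elements.
The index is φ(25) / ord(2) = 20 / 20 = 1.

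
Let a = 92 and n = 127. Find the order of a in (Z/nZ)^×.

ord(92) | φ(127) = 127 − 1 = 126 = 2 · 3^2 · 7.
Divisors of 126: 1, 2, 3, 6, 7, 9, 14, 18, 21, 42, 63, 126.
Compute 92^d (mod 127) for the divisors d until we hit 1:
92^1 ≡ 92 (mod 127)
92^2 ≡ 82 (mod 127)
92^3 ≡ 51 (mod 127)
92^6 ≡ 61 (mod 127)
92^7 ≡ 24 (mod 127)
92^9 ≡ 63 (mod 127)
92^14 ≡ 68 (mod 127)
92^18 ≡ 32 (mod 127)
92^21 ≡ 108 (mod 127)
92^42 ≡ 107 (mod 127)
92^63 ≡ 126 (mod 127)
92^126 ≡ 1 (mod 127) ✓
So ord_127(92) = 126.

126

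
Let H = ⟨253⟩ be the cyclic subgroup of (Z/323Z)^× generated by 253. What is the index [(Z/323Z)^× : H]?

The order of 253 must divide φ(323) = φ(17·19) = (17−1)·(19−1) = 16·18 = 288 = 2^5 · 3^2.
Divisors of 288: 1, 2, 3, 4, 6, 8, 9, 12, 16, 18, 24, 32, 36, 48, 72, 96, 144, 288.
Check 253^d mod 323 for each divisor in increasing order:
253^1 ≡ 253 (mod 323)
253^2 ≡ 55 (mod 323)
253^3 ≡ 26 (mod 323)
253^4 ≡ 118 (mod 323)
253^6 ≡ 30 (mod 323)
253^8 ≡ 35 (mod 323)
253^9 ≡ 134 (mod 323)
253^12 ≡ 254 (mod 323)
253^16 ≡ 256 (mod 323)
253^18 ≡ 191 (mod 323)
253^24 ≡ 239 (mod 323)
253^32 ≡ 290 (mod 323)
253^36 ≡ 305 (mod 323)
253^48 ≡ 273 (mod 323)
253^72 ≡ 1 (mod 323) ✓
So ord_323(253) = 72, hence |⟨253⟩| = 72.
The index is φ(323) / ord(253) = 288 / 72 = 4.

4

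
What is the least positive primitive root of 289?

φ(289) = φ(17^2) = 17·(17−1) = 272 = 2^4 · 17.
Test candidates g = 2, 3, … against the prime factors q ∈ {2, 17} of φ(289): g is a generator iff g^(272/q) ≢ 1 for every such q.
g = 2: 2^136 ≡ 1 — hits 1, so not a primitive root.
g = 3: 3^136 ≡ 288; 3^16 ≡ 171 — none is 1, so 3 is a primitive root.
The smallest primitive root modulo 289 is 3.

3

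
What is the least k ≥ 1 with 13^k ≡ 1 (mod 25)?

20

By Lagrange's theorem, ord_25(13) divides φ(25) = φ(5^2) = 5·(5−1) = 20 = 2^2 · 5.
Divisors of 20: 1, 2, 4, 5, 10, 20.
Test each divisor d:
13^1 ≡ 13 (mod 25)
13^2 ≡ 19 (mod 25)
13^4 ≡ 11 (mod 25)
13^5 ≡ 18 (mod 25)
13^10 ≡ 24 (mod 25)
13^20 ≡ 1 (mod 25) ✓
Hence ord(13) = 20.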